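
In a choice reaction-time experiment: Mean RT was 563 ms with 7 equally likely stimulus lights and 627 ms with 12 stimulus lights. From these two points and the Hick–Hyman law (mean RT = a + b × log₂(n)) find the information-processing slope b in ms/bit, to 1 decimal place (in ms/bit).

Slope: b = (627 − 563) / (log₂ 12 − log₂ 7) = 64/0.7776 = 82.304 ms/bit.

82.3 ms/bit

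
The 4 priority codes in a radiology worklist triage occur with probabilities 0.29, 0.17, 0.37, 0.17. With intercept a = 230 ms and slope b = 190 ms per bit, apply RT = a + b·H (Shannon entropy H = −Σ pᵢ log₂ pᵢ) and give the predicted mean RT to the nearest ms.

594 ms

H = 0.29·log₂(1/0.29) + 0.17·log₂(1/0.17) + 0.37·log₂(1/0.37) + 0.17·log₂(1/0.17) = 1.9178 bits.
RT = 230 + 190 × 1.9178 = 594.38 ms.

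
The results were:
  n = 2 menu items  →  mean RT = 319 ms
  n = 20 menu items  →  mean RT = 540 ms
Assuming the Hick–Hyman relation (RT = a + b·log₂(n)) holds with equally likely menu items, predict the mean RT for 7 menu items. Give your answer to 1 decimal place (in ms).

RT is linear in log₂ n, so two points fix the line:
  b = (540 − 319) / (log₂ 20 − log₂ 2) = 221 / (4.3219 − 1) = 66.528 ms/bit
  a = 319 − 66.528 × 1 = 252.472 ms
Then RT(7) = 252.472 + 66.528 × log₂ 7 = 252.472 + 66.528 × 2.8074 ≈ 439.239 ms.

439.2 ms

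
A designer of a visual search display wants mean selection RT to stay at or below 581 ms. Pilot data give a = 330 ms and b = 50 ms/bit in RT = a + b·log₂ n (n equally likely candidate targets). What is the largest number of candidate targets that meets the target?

32

50·log₂ n ≤ 581 − 330 = 251, giving log₂ n ≤ 5.0200 and n ≤ 32.447. The largest whole number is 32.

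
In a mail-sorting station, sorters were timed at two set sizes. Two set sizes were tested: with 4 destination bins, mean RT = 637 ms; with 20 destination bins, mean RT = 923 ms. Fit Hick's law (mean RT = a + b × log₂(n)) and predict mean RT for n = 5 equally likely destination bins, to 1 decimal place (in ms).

676.7 ms

RT is linear in log₂ n, so two points fix the line:
  b = (923 − 637) / (log₂ 20 − log₂ 4) = 286 / (4.3219 − 2) = 123.173 ms/bit
  a = 637 − 123.173 × 2 = 390.653 ms
Then RT(5) = 390.653 + 123.173 × log₂ 5 = 390.653 + 123.173 × 2.3219 ≈ 676.653 ms.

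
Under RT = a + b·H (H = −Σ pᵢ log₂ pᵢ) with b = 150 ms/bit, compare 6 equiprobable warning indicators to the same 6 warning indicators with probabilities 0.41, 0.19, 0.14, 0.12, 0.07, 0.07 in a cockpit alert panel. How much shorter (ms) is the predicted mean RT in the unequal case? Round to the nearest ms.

45 ms

The RT saving is b·ΔH. Equiprobable H₀ = log₂(6) = 2.5850 bits; with the given probabilities H = 2.2839 bits.
b·(H₀ − H) = 150 × (2.5850 − 2.2839) = 45.16 ms.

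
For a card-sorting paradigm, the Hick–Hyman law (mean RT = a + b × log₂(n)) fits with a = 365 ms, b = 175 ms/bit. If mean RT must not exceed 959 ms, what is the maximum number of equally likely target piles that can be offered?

Set 365 + 175·log₂ n ≤ 959 → log₂ n ≤ (959 − 365)/175 = 3.3943.
So n ≤ 2^3.3943 = 10.514; the largest integer n is 10.

10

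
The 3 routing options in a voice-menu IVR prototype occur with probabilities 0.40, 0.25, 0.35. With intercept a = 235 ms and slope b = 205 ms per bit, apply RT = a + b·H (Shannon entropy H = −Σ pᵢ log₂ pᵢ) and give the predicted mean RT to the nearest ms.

555 ms

H = 0.40·log₂(1/0.40) + 0.25·log₂(1/0.25) + 0.35·log₂(1/0.35) = 1.5589 bits.
RT = 235 + 205 × 1.5589 = 554.57 ms.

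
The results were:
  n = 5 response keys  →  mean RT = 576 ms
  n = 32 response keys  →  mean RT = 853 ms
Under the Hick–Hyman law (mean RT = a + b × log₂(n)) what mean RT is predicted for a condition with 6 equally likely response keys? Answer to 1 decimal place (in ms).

603.2 ms

Solve the two-equation system in a and b:
  b = (853 − 576) / (log₂ 32 − log₂ 5) = 277 / (5 − 2.3219) = 103.433 ms/bit
  a = 576 − 103.433 × 2.3219 = 335.837 ms
Then RT(6) = 335.837 + 103.433 × log₂ 6 = 335.837 + 103.433 × 2.5850 ≈ 603.206 ms.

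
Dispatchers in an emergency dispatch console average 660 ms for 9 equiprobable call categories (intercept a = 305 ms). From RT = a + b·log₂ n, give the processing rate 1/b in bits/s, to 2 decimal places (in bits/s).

b = (660 − 305)/log₂ 9 = 355/3.1699 = 111.990 ms per bit = 0.11199 s/bit; the reciprocal is 8.929 bits/s.

8.93 bits/s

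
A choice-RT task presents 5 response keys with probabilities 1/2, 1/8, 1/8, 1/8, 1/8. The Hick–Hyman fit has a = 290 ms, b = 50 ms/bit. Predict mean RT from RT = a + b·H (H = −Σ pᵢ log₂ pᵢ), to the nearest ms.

H = −Σ pᵢ log₂ pᵢ = 0.5·1 + 0.125·3 + 0.125·3 + 0.125·3 + 0.125·3 = 2.000 bits.
RT = 290 + 50 × 2.000 = 390.00 ms.

390 ms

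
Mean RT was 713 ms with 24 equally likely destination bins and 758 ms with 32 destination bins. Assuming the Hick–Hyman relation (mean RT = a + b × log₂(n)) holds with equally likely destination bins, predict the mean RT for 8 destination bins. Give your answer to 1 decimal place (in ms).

Solve the two-equation system in a and b:
  b = (758 − 713) / (log₂ 32 − log₂ 24) = 45 / (5 − 4.5850) = 108.424 ms/bit
  a = 713 − 108.424 × 4.5850 = 215.880 ms
Then RT(8) = 215.880 + 108.424 × log₂ 8 = 215.880 + 108.424 × 3 ≈ 541.152 ms.

541.2 ms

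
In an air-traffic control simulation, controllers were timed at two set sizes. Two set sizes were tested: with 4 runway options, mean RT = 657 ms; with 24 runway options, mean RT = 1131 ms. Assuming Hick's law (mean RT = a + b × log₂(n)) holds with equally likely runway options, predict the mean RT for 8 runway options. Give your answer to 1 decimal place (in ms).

840.4 ms

Fit slope and intercept:
  b = (1131 − 657) / (log₂ 24 − log₂ 4) = 474 / (4.5850 − 2) = 183.368 ms/bit
  a = 657 − 183.368 × 2 = 290.264 ms
Then RT(8) = 290.264 + 183.368 × log₂ 8 = 290.264 + 183.368 × 3 ≈ 840.368 ms.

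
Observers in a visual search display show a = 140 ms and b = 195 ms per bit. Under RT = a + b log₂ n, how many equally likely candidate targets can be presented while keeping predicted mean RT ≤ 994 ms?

20

Set 140 + 195·log₂ n ≤ 994 → log₂ n ≤ (994 − 140)/195 = 4.3795.
So n ≤ 2^4.3795 = 20.814; the largest integer n is 20.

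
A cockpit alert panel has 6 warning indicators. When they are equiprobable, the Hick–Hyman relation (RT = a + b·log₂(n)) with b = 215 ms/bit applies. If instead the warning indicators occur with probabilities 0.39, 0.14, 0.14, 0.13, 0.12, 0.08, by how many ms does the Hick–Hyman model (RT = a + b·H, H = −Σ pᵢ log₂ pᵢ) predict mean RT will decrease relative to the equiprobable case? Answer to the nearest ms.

47 ms

Equiprobable entropy H₀ = log₂ 6 = 2.5850 bits.
Skewed entropy H = −Σ pᵢ log₂ pᵢ = 2.3652 bits.
ΔRT = b·(H₀ − H) = 215 × 0.2197 = 47.24 ms.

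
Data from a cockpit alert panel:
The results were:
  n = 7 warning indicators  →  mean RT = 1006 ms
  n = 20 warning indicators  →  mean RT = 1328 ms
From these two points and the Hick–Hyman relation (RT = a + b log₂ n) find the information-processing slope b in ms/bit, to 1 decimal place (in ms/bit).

212.6 ms/bit

b = (RT₂ − RT₁)/(log₂ n₂ − log₂ n₁) = (1328 − 1006)/(4.3219 − 2.8074) = 212.601 ms/bit.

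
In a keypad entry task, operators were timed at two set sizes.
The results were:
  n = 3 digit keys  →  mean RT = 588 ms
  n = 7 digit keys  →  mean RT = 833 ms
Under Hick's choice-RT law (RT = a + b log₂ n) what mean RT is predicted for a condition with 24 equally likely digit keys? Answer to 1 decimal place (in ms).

Fit slope and intercept:
  b = (833 − 588) / (log₂ 7 − log₂ 3) = 245 / (2.8074 − 1.5850) = 200.427 ms/bit
  a = 588 − 200.427 × 1.5850 = 270.331 ms
Then RT(24) = 270.331 + 200.427 × log₂ 24 = 270.331 + 200.427 × 4.5850 ≈ 1189.280 ms.

1189.3 ms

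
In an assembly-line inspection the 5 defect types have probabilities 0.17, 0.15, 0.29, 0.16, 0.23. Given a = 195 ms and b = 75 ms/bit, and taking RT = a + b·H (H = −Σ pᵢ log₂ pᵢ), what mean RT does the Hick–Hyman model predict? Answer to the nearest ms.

H = 0.17·log₂(1/0.17) + 0.15·log₂(1/0.15) + 0.29·log₂(1/0.29) + 0.16·log₂(1/0.16) + 0.23·log₂(1/0.23) = 2.2737 bits.
RT = 195 + 75 × 2.2737 = 365.53 ms.

366 ms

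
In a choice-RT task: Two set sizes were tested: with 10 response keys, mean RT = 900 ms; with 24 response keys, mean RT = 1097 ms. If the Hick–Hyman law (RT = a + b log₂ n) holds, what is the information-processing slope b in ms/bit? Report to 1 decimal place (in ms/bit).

Slope: b = (1097 − 900) / (log₂ 24 − log₂ 10) = 197/1.2630 = 155.974 ms/bit.

156.0 ms/bit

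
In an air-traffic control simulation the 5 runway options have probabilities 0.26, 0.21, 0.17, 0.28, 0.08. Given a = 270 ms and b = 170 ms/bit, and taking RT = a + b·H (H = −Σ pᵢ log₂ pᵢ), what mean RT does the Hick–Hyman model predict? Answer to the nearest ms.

647 ms

Entropy contributions −pᵢ log₂ pᵢ: 0.5053, 0.4728, 0.4346, 0.5142, 0.2915; sum H = 2.2184 bits.
RT = a + bH = 270 + 170·2.2184 = 647.13 ms.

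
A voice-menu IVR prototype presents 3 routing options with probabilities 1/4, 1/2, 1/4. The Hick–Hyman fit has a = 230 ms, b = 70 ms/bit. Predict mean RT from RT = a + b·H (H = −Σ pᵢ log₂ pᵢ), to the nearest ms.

335 ms

Each term −pᵢ log₂ pᵢ: 0.25·2 + 0.5·1 + 0.25·2; summed, H = 1.500 bits.
Mean RT = a + bH = 230 + 70·1.500 = 335.00 ms.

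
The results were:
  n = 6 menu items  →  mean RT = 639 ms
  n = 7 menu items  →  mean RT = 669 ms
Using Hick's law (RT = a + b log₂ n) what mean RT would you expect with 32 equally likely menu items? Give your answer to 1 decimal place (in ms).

964.8 ms

With log₂ n on the abscissa the relation is linear; from the two conditions:
  b = (669 − 639) / (log₂ 7 − log₂ 6) = 30 / (2.8074 − 2.5850) = 134.897 ms/bit
  a = 639 − 134.897 × 2.5850 = 290.297 ms
Then RT(32) = 290.297 + 134.897 × log₂ 32 = 290.297 + 134.897 × 5 ≈ 964.781 ms.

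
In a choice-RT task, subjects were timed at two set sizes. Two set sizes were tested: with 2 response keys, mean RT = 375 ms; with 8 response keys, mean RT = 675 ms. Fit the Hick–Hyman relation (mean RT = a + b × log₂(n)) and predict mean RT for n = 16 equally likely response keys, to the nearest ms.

RT is linear in log₂ n, so two points fix the line:
  b = (675 − 375) / (log₂ 8 − log₂ 2) = 300 / (3 − 1) = 150 ms/bit
  a = 375 − 150 × 1 = 225 ms
Then RT(16) = 225 + 150 × log₂ 16 = 225 + 150 × 4 ≈ 825.000 ms.

825 ms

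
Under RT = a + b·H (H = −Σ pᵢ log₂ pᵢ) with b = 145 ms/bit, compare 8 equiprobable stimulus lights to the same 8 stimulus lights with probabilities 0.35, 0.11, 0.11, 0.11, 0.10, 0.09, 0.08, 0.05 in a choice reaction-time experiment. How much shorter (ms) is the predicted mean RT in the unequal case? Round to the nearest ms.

The RT saving is b·ΔH. Equiprobable H₀ = log₂(8) = 3.0000 bits; with the given probabilities H = 2.7334 bits.
b·(H₀ − H) = 145 × (3.0000 − 2.7334) = 38.66 ms.

39 ms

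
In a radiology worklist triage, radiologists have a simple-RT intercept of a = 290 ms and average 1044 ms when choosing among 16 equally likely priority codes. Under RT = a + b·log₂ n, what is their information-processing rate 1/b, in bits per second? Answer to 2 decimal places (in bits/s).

b = (1044 − 290)/log₂ 16 = 754/4 = 188.500 ms per bit = 0.18850 s/bit; the reciprocal is 5.305 bits/s.

5.31 bits/s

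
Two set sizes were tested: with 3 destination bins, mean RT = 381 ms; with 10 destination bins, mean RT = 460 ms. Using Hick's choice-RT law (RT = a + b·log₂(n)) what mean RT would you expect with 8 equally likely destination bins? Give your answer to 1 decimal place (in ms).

Fit slope and intercept:
  b = (460 − 381) / (log₂ 10 − log₂ 3) = 79 / (3.3219 − 1.5850) = 45.482 ms/bit
  a = 381 − 45.482 × 1.5850 = 308.913 ms
Then RT(8) = 308.913 + 45.482 × log₂ 8 = 308.913 + 45.482 × 3 ≈ 445.358 ms.

445.4 ms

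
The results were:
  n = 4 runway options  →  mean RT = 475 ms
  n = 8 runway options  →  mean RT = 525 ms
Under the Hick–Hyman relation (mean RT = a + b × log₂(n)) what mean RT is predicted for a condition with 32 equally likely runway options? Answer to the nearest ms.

625 ms

Fit slope and intercept:
  b = (525 − 475) / (log₂ 8 − log₂ 4) = 50 / (3 − 2) = 50 ms/bit
  a = 475 − 50 × 2 = 375 ms
Then RT(32) = 375 + 50 × log₂ 32 = 375 + 50 × 5 ≈ 625.000 ms.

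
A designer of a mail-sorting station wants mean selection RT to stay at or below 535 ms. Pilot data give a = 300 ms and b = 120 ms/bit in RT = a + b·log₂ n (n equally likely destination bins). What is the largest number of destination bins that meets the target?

Set 300 + 120·log₂ n ≤ 535 → log₂ n ≤ (535 − 300)/120 = 1.9583.
So n ≤ 2^1.9583 = 3.886; the largest integer n is 3.

3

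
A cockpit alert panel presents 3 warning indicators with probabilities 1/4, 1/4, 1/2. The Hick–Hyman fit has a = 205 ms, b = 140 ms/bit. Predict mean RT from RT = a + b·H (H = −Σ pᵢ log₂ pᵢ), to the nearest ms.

Each term −pᵢ log₂ pᵢ: 0.25·2 + 0.25·2 + 0.5·1; summed, H = 1.500 bits.
Mean RT = a + bH = 205 + 140·1.500 = 415.00 ms.

415 ms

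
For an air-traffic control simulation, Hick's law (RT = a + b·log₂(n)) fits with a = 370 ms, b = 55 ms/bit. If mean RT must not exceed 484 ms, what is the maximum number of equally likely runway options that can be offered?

4

Set 370 + 55·log₂ n ≤ 484 → log₂ n ≤ (484 − 370)/55 = 2.0727.
So n ≤ 2^2.0727 = 4.207; the largest integer n is 4.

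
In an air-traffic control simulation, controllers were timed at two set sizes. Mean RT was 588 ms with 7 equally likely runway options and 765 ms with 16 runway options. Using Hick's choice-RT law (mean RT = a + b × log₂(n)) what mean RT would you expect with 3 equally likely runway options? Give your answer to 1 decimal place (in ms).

With log₂ n on the abscissa the relation is linear; from the two conditions:
  b = (765 − 588) / (log₂ 16 − log₂ 7) = 177 / (4 − 2.8074) = 148.410 ms/bit
  a = 588 − 148.410 × 2.8074 = 171.362 ms
Then RT(3) = 171.362 + 148.410 × log₂ 3 = 171.362 + 148.410 × 1.5850 ≈ 406.585 ms.

406.6 ms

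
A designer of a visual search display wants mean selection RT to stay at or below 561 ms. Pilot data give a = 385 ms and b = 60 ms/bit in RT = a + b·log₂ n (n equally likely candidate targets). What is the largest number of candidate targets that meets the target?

7

Set 385 + 60·log₂ n ≤ 561 → log₂ n ≤ (561 − 385)/60 = 2.9333.
So n ≤ 2^2.9333 = 7.639; the largest integer n is 7.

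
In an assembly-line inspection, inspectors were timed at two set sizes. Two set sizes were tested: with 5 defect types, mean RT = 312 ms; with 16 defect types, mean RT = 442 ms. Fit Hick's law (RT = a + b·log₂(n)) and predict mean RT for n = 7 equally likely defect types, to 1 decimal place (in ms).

349.6 ms

Solve the two-equation system in a and b:
  b = (442 − 312) / (log₂ 16 − log₂ 5) = 130 / (4 − 2.3219) = 77.470 ms/bit
  a = 312 − 77.470 × 2.3219 = 132.121 ms
Then RT(7) = 132.121 + 77.470 × log₂ 7 = 132.121 + 77.470 × 2.8074 ≈ 349.606 ms.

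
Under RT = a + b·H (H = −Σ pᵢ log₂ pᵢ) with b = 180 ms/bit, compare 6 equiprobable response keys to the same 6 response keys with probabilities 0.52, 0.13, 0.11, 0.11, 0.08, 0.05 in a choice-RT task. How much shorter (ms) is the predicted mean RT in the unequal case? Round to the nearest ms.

91 ms

The RT saving is b·ΔH. Equiprobable H₀ = log₂(6) = 2.5850 bits; with the given probabilities H = 2.0814 bits.
b·(H₀ − H) = 180 × (2.5850 − 2.0814) = 90.64 ms.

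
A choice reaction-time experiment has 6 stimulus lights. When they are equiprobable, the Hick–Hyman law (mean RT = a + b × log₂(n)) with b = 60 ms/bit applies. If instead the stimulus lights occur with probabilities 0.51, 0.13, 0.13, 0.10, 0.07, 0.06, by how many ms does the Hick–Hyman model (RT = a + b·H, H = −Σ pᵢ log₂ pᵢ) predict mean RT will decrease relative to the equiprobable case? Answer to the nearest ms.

The RT saving is b·ΔH. Equiprobable H₀ = log₂(6) = 2.5850 bits; with the given probabilities H = 2.1050 bits.
b·(H₀ − H) = 60 × (2.5850 − 2.1050) = 28.80 ms.

29 ms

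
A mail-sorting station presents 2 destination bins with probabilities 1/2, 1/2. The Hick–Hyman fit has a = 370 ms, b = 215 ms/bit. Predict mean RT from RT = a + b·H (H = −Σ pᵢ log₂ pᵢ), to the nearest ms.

Each term −pᵢ log₂ pᵢ: 0.5·1 + 0.5·1; summed, H = 1.000 bits.
Mean RT = a + bH = 370 + 215·1.000 = 585.00 ms.

585 ms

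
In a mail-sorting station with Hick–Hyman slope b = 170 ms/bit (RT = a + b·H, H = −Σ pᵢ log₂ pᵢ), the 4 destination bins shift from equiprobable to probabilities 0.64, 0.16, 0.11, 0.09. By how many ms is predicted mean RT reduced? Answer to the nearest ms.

85 ms

Equiprobable entropy H₀ = log₂ 4 = 2.0000 bits.
Skewed entropy H = −Σ pᵢ log₂ pᵢ = 1.4980 bits.
ΔRT = b·(H₀ − H) = 170 × 0.5020 = 85.34 ms.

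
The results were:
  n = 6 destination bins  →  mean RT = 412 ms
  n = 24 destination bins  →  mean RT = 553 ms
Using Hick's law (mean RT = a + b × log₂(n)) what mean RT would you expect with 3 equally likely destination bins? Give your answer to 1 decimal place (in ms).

341.5 ms

RT is linear in log₂ n, so two points fix the line:
  b = (553 − 412) / (log₂ 24 − log₂ 6) = 141 / (4.5850 − 2.5850) = 70.500 ms/bit
  a = 412 − 70.500 × 2.5850 = 229.760 ms
Then RT(3) = 229.760 + 70.500 × log₂ 3 = 229.760 + 70.500 × 1.5850 ≈ 341.500 ms.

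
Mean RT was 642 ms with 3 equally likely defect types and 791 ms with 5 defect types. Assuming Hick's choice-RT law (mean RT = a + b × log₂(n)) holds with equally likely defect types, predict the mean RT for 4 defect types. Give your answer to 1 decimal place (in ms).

With log₂ n on the abscissa the relation is linear; from the two conditions:
  b = (791 − 642) / (log₂ 5 − log₂ 3) = 149 / (2.3219 − 1.5850) = 202.180 ms/bit
  a = 642 − 202.180 × 1.5850 = 321.552 ms
Then RT(4) = 321.552 + 202.180 × log₂ 4 = 321.552 + 202.180 × 2 ≈ 725.912 ms.

725.9 ms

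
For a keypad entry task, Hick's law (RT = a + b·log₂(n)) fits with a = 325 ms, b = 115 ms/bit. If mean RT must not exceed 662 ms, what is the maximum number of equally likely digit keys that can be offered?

Information budget: (662 − 325)/115 = 2.9304 bits, so n ≤ 2^2.9304 = 7.623 → at most 7.

7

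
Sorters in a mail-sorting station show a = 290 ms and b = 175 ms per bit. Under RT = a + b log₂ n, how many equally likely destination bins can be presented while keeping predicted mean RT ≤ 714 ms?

Information budget: (714 − 290)/175 = 2.4229 bits, so n ≤ 2^2.4229 = 5.362 → at most 5.

5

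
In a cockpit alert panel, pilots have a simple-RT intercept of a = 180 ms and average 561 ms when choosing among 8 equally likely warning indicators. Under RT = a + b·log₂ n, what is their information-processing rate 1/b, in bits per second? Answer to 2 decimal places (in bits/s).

b = (561 − 180)/log₂ 8 = 381/3 = 127.000 ms per bit = 0.12700 s/bit; the reciprocal is 7.874 bits/s.

7.87 bits/s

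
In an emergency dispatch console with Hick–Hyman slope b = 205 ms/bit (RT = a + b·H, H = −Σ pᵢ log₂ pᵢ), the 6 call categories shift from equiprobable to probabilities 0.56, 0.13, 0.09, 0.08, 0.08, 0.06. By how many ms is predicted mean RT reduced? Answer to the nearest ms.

122 ms

Equiprobable entropy H₀ = log₂ 6 = 2.5850 bits.
Skewed entropy H = −Σ pᵢ log₂ pᵢ = 1.9903 bits.
ΔRT = b·(H₀ − H) = 205 × 0.5947 = 121.91 ms.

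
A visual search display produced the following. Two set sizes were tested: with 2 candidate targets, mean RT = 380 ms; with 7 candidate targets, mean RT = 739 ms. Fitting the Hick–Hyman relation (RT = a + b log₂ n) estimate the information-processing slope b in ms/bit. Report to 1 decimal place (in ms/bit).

198.6 ms/bit

The slope on a log₂ axis is (739 − 380) / (2.8074 − 1) = 198.633 ms/bit.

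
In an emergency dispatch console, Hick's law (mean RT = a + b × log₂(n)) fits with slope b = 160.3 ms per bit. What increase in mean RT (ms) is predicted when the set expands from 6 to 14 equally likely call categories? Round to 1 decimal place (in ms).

Only the slope matters, since a is common to both: ΔRT = b·log₂(n₂/n₁).
log₂(14) − log₂(6) = 3.8074 − 2.5850 = 1.2224.
ΔRT = 160.3 × 1.2224 = 195.950 ms.

195.9 ms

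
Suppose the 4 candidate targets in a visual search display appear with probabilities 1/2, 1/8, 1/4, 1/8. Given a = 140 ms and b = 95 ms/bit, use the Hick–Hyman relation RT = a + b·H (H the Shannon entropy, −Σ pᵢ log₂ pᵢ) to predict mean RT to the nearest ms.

H = −Σ pᵢ log₂ pᵢ = 0.5·1 + 0.125·3 + 0.25·2 + 0.125·3 = 1.750 bits.
RT = 140 + 95 × 1.750 = 306.25 ms.

306 ms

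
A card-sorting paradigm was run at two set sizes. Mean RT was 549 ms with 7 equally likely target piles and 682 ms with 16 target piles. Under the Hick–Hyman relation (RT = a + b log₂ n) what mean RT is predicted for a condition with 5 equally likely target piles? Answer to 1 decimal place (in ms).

494.9 ms

Solve the two-equation system in a and b:
  b = (682 − 549) / (log₂ 16 − log₂ 7) = 133 / (4 − 2.8074) = 111.517 ms/bit
  a = 549 − 111.517 × 2.8074 = 235.933 ms
Then RT(5) = 235.933 + 111.517 × log₂ 5 = 235.933 + 111.517 × 2.3219 ≈ 494.867 ms.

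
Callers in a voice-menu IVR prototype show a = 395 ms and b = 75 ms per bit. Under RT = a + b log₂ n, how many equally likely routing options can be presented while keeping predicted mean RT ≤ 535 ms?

Set 395 + 75·log₂ n ≤ 535 → log₂ n ≤ (535 − 395)/75 = 1.8667.
So n ≤ 2^1.8667 = 3.647; the largest integer n is 3.

3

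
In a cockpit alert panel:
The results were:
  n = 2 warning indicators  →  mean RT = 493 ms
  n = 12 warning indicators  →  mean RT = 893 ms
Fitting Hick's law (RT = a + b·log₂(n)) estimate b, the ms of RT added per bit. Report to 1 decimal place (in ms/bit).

154.7 ms/bit

Slope: b = (893 − 493) / (log₂ 12 − log₂ 2) = 400/2.5850 = 154.741 ms/bit.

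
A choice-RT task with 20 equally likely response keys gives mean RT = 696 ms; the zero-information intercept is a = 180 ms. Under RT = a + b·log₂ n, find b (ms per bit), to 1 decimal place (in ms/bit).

log₂(20) = 4.3219 bits.
b = (RT − a)/log₂ n = (696 − 180) / 4.3219 = 119.391 ms/bit.

119.4 ms/bit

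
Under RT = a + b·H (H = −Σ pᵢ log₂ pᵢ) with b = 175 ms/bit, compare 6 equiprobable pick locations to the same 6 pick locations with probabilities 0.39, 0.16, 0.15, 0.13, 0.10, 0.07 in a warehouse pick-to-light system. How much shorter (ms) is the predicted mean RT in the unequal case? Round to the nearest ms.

42 ms

The RT saving is b·ΔH. Equiprobable H₀ = log₂(6) = 2.5850 bits; with the given probabilities H = 2.3468 bits.
b·(H₀ − H) = 175 × (2.5850 − 2.3468) = 41.69 ms.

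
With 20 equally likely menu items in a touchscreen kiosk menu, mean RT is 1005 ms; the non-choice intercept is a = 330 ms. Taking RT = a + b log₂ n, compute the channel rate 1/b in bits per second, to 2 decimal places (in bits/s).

Choice component = 1005 − 330 = 675 ms over log₂(20) = 4.3219 bits.
b = 675 / 4.3219 = 156.180 ms/bit, so 1/b = 6.403 bits/s.

6.40 bits/s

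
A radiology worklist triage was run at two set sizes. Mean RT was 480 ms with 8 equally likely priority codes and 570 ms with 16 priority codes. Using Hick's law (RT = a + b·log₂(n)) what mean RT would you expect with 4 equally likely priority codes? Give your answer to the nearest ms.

390 ms

Fit slope and intercept:
  b = (570 − 480) / (log₂ 16 − log₂ 8) = 90 / (4 − 3) = 90 ms/bit
  a = 480 − 90 × 3 = 210 ms
Then RT(4) = 210 + 90 × log₂ 4 = 210 + 90 × 2 ≈ 390.000 ms.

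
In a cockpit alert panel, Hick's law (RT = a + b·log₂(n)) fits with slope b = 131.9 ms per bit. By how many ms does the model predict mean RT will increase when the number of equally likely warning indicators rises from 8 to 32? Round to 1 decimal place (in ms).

263.8 ms

Only the slope matters, since a is common to both: ΔRT = b·log₂(n₂/n₁).
log₂(32) − log₂(8) = log₂(32/8) = log₂(4) = 2.
ΔRT = 131.9 × 2.0000 = 263.800 ms.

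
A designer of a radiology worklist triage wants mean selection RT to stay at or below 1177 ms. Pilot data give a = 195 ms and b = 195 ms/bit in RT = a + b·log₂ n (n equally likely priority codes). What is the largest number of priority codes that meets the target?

195·log₂ n ≤ 1177 − 195 = 982, giving log₂ n ≤ 5.0359 and n ≤ 32.806. The largest whole number is 32.

32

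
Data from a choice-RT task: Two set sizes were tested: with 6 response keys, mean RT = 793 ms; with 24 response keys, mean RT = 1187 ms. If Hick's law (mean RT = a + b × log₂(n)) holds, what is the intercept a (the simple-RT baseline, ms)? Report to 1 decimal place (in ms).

Slope: b = (1187 − 793) / (log₂ 24 − log₂ 6) = 394/2.0000 = 197.000 ms/bit.
a = RT₁ − b·log₂ n₁ = 793 − 197.000 × 2.5850 = 283.762 ms.

283.8 ms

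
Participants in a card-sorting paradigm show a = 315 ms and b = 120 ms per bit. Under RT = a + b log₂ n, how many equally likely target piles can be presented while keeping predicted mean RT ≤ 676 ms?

120·log₂ n ≤ 676 − 315 = 361, giving log₂ n ≤ 3.0083 and n ≤ 8.046. The largest whole number is 8.

8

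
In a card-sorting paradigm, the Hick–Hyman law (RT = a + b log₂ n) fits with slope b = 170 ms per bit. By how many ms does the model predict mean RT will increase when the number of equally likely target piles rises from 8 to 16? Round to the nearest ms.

170 ms

ΔRT = (a + b log₂ n₂) − (a + b log₂ n₁) = b·(log₂ n₂ − log₂ n₁).
log₂(16) − log₂(8) = log₂(16/8) = log₂(2) = 1.
ΔRT = 170 × 1.0000 = 170.000 ms.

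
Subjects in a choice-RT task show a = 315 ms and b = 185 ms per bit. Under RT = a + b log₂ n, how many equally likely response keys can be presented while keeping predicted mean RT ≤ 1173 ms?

24

Information budget: (1173 − 315)/185 = 4.6378 bits, so n ≤ 2^4.6378 = 24.896 → at most 24.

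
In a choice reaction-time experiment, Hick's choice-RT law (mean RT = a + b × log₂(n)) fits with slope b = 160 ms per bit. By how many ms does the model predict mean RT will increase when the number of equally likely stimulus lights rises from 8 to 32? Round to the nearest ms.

320 ms

ΔRT = (a + b log₂ n₂) − (a + b log₂ n₁) = b·(log₂ n₂ − log₂ n₁).
log₂(32) − log₂(8) = log₂(32/8) = log₂(4) = 2.
ΔRT = 160 × 2.0000 = 320.000 ms.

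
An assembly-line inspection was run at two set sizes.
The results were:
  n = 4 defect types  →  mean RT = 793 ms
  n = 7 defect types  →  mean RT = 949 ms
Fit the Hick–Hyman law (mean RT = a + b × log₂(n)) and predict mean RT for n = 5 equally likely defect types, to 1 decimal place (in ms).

855.2 ms

With log₂ n on the abscissa the relation is linear; from the two conditions:
  b = (949 − 793) / (log₂ 7 − log₂ 4) = 156 / (2.8074 − 2) = 193.224 ms/bit
  a = 793 − 193.224 × 2 = 406.553 ms
Then RT(5) = 406.553 + 193.224 × log₂ 5 = 406.553 + 193.224 × 2.3219 ≈ 855.204 ms.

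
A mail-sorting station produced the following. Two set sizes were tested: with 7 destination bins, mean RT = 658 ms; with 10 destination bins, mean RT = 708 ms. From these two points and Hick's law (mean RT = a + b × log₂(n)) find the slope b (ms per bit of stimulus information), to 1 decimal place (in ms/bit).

97.2 ms/bit

b = (RT₂ − RT₁)/(log₂ n₂ − log₂ n₁) = (708 − 658)/(3.3219 − 2.8074) = 97.168 ms/bit.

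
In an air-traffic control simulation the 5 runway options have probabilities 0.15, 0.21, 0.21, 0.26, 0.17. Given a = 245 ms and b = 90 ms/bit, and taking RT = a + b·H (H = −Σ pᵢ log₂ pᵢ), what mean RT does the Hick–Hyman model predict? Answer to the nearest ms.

H = 0.15·log₂(1/0.15) + 0.21·log₂(1/0.21) + 0.21·log₂(1/0.21) + 0.26·log₂(1/0.26) + 0.17·log₂(1/0.17) = 2.2961 bits.
RT = 245 + 90 × 2.2961 = 451.65 ms.

452 ms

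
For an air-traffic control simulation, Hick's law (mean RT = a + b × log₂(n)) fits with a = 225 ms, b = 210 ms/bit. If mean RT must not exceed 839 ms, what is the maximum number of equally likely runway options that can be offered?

7

Set 225 + 210·log₂ n ≤ 839 → log₂ n ≤ (839 − 225)/210 = 2.9238.
So n ≤ 2^2.9238 = 7.588; the largest integer n is 7.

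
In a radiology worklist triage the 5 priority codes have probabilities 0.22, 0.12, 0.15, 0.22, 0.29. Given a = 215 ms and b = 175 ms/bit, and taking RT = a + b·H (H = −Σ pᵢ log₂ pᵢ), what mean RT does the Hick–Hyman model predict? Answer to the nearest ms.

Entropy contributions −pᵢ log₂ pᵢ: 0.4806, 0.3671, 0.4105, 0.4806, 0.5179; sum H = 2.2567 bits.
RT = a + bH = 215 + 175·2.2567 = 609.92 ms.

610 ms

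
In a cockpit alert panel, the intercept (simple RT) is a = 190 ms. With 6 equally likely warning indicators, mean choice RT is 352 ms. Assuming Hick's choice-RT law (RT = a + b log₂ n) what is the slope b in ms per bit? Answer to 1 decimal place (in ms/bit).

62.7 ms/bit

6 alternatives carry log₂ 6 = 2.5850 bits; the choice cost is 352 − 190 = 162 ms, so b = 162/2.5850 = 62.670 ms/bit.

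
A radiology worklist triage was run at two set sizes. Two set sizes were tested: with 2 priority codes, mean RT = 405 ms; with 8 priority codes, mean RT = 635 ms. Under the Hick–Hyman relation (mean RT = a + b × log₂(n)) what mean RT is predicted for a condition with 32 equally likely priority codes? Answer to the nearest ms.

Fit slope and intercept:
  b = (635 − 405) / (log₂ 8 − log₂ 2) = 230 / (3 − 1) = 115 ms/bit
  a = 405 − 115 × 1 = 290 ms
Then RT(32) = 290 + 115 × log₂ 32 = 290 + 115 × 5 ≈ 865.000 ms.

865 ms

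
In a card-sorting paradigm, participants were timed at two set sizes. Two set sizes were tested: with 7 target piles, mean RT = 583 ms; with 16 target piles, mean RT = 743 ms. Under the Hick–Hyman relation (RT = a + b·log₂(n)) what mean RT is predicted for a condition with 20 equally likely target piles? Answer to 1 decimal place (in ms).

Solve the two-equation system in a and b:
  b = (743 − 583) / (log₂ 16 − log₂ 7) = 160 / (4 − 2.8074) = 134.156 ms/bit
  a = 583 − 134.156 × 2.8074 = 206.378 ms
Then RT(20) = 206.378 + 134.156 × log₂ 20 = 206.378 + 134.156 × 4.3219 ≈ 786.188 ms.

786.2 ms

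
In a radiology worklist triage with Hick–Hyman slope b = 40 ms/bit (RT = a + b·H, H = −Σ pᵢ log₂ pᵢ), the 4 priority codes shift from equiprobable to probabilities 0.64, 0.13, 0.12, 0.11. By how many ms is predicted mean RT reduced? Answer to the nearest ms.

20 ms

The RT saving is b·ΔH. Equiprobable H₀ = log₂(4) = 2.0000 bits; with the given probabilities H = 1.5121 bits.
b·(H₀ − H) = 40 × (2.0000 − 1.5121) = 19.52 ms.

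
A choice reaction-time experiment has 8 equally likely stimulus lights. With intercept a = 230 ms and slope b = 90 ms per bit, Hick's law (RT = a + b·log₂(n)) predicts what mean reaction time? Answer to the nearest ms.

500 ms

log₂(8) = 3 bits, so RT = 230 + 90 × 3 ≈ 500.000 ms.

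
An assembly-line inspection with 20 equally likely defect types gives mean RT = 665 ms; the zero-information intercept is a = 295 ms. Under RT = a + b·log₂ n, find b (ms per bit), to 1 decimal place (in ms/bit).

log₂(20) = 4.3219 bits.
b = (RT − a)/log₂ n = (665 − 295) / 4.3219 = 85.610 ms/bit.

85.6 ms/bit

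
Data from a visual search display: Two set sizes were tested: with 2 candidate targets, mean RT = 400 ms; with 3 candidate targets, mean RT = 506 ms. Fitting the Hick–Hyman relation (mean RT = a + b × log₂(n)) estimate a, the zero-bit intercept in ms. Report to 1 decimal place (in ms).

Slope: b = (506 − 400) / (log₂ 3 − log₂ 2) = 106/0.5850 = 181.208 ms/bit.
a = RT₁ − b·log₂ n₁ = 400 − 181.208 × 1 = 218.792 ms.

218.8 ms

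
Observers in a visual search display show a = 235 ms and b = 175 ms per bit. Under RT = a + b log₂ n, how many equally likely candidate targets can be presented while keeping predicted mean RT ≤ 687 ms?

Set 235 + 175·log₂ n ≤ 687 → log₂ n ≤ (687 − 235)/175 = 2.5829.
So n ≤ 2^2.5829 = 5.991; the largest integer n is 5.

5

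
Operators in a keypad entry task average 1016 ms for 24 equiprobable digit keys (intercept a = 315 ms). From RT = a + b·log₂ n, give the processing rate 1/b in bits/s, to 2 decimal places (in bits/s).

b = (1016 − 315)/log₂ 24 = 701/4.5850 = 152.891 ms per bit = 0.15289 s/bit; the reciprocal is 6.541 bits/s.

6.54 bits/s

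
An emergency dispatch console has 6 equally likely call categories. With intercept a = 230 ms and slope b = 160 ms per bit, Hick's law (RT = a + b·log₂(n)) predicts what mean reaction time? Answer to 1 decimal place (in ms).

643.6 ms

log₂(6) = 2.5850 bits, so RT = 230 + 160 × 2.5850 ≈ 643.594 ms.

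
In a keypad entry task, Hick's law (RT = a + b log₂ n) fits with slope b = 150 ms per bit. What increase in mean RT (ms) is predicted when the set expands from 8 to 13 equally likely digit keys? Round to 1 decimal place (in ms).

ΔRT = (a + b log₂ n₂) − (a + b log₂ n₁) = b·(log₂ n₂ − log₂ n₁).
log₂(13) − log₂(8) = 3.7004 − 3 = 0.7004.
ΔRT = 150 × 0.7004 = 105.066 ms.

105.1 ms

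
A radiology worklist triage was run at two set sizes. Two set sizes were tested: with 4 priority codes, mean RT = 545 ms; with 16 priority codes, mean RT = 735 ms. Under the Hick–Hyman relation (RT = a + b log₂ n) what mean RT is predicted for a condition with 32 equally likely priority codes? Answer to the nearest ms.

830 ms

RT is linear in log₂ n, so two points fix the line:
  b = (735 − 545) / (log₂ 16 − log₂ 4) = 190 / (4 − 2) = 95 ms/bit
  a = 545 − 95 × 2 = 355 ms
Then RT(32) = 355 + 95 × log₂ 32 = 355 + 95 × 5 ≈ 830.000 ms.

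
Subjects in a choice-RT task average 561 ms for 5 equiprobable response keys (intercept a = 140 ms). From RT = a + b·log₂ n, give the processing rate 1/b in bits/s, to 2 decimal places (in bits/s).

5.52 bits/s

Choice component = 561 − 140 = 421 ms over log₂(5) = 2.3219 bits.
b = 421 / 2.3219 = 181.315 ms/bit, so 1/b = 5.515 bits/s.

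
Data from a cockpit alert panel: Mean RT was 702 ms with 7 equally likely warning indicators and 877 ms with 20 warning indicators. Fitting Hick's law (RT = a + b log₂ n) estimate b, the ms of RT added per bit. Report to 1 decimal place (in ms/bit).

115.5 ms/bit

b = (RT₂ − RT₁)/(log₂ n₂ − log₂ n₁) = (877 − 702)/(4.3219 − 2.8074) = 115.544 ms/bit.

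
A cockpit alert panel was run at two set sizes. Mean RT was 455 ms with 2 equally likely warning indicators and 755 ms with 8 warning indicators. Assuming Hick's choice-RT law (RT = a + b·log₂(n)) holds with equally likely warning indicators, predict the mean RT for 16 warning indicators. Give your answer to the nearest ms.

905 ms

Solve the two-equation system in a and b:
  b = (755 − 455) / (log₂ 8 − log₂ 2) = 300 / (3 − 1) = 150 ms/bit
  a = 455 − 150 × 1 = 305 ms
Then RT(16) = 305 + 150 × log₂ 16 = 305 + 150 × 4 ≈ 905.000 ms.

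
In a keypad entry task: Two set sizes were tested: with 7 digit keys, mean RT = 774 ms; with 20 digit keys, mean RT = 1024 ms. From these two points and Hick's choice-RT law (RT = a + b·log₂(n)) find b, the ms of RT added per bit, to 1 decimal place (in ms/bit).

The slope on a log₂ axis is (1024 − 774) / (4.3219 − 2.8074) = 165.063 ms/bit.

165.1 ms/bit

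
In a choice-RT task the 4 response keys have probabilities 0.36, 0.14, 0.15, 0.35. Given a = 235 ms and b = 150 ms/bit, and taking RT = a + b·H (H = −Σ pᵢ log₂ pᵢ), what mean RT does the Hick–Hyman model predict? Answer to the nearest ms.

515 ms

Entropy contributions −pᵢ log₂ pᵢ: 0.5306, 0.3971, 0.4105, 0.5301; sum H = 1.8684 bits.
RT = a + bH = 235 + 150·1.8684 = 515.26 ms.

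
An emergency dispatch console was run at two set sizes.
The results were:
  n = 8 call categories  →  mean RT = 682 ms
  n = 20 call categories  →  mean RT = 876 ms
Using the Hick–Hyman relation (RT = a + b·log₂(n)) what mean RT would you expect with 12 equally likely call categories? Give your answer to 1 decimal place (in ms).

767.8 ms

Solve the two-equation system in a and b:
  b = (876 − 682) / (log₂ 20 − log₂ 8) = 194 / (4.3219 − 3) = 146.755 ms/bit
  a = 682 − 146.755 × 3 = 241.734 ms
Then RT(12) = 241.734 + 146.755 × log₂ 12 = 241.734 + 146.755 × 3.5850 ≈ 767.846 ms.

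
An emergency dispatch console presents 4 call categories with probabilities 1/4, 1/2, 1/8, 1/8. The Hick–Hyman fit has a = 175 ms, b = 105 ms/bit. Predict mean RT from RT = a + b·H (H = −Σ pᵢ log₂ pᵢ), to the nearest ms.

H = −Σ pᵢ log₂ pᵢ = 0.25·2 + 0.5·1 + 0.125·3 + 0.125·3 = 1.750 bits.
RT = 175 + 105 × 1.750 = 358.75 ms.

359 ms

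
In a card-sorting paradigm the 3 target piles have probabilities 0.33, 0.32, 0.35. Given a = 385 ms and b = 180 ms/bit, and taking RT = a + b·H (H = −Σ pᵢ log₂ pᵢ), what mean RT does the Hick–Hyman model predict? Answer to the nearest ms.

Entropy contributions −pᵢ log₂ pᵢ: 0.5278, 0.5260, 0.5301; sum H = 1.5840 bits.
RT = a + bH = 385 + 180·1.5840 = 670.11 ms.

670 ms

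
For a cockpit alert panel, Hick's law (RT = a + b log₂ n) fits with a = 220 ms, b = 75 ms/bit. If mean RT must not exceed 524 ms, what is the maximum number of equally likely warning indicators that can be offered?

75·log₂ n ≤ 524 − 220 = 304, giving log₂ n ≤ 4.0533 and n ≤ 16.603. The largest whole number is 16.

16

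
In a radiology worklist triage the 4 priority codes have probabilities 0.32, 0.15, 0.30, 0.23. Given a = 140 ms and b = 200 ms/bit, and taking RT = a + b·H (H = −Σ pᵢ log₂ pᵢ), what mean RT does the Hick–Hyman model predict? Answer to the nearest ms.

529 ms

Entropy contributions −pᵢ log₂ pᵢ: 0.5260, 0.4105, 0.5211, 0.4877; sum H = 1.9453 bits.
RT = a + bH = 140 + 200·1.9453 = 529.07 ms.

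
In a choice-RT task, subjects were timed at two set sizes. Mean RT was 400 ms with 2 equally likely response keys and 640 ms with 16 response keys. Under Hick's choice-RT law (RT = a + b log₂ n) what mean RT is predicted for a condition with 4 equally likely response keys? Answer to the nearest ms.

With log₂ n on the abscissa the relation is linear; from the two conditions:
  b = (640 − 400) / (log₂ 16 − log₂ 2) = 240 / (4 − 1) = 80 ms/bit
  a = 400 − 80 × 1 = 320 ms
Then RT(4) = 320 + 80 × log₂ 4 = 320 + 80 × 2 ≈ 480.000 ms.

480 ms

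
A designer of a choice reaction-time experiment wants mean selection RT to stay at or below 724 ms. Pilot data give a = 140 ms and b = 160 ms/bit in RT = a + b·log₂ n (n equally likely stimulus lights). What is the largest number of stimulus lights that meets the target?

12

Information budget: (724 − 140)/160 = 3.6500 bits, so n ≤ 2^3.6500 = 12.553 → at most 12.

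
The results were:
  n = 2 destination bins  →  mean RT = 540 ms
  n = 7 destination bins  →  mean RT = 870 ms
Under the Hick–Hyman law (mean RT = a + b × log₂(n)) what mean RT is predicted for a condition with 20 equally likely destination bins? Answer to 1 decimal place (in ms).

1146.5 ms

With log₂ n on the abscissa the relation is linear; from the two conditions:
  b = (870 − 540) / (log₂ 7 − log₂ 2) = 330 / (2.8074 − 1) = 182.587 ms/bit
  a = 540 − 182.587 × 1 = 357.413 ms
Then RT(20) = 357.413 + 182.587 × log₂ 20 = 357.413 + 182.587 × 4.3219 ≈ 1146.542 ms.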